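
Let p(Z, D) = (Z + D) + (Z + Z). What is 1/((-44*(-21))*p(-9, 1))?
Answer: -1/24024 ≈ -4.1625e-5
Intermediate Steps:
p(Z, D) = D + 3*Z (p(Z, D) = (D + Z) + 2*Z = D + 3*Z)
1/((-44*(-21))*p(-9, 1)) = 1/((-44*(-21))*(1 + 3*(-9))) = 1/(924*(1 - 27)) = 1/(924*(-26)) = 1/(-24024) = -1/24024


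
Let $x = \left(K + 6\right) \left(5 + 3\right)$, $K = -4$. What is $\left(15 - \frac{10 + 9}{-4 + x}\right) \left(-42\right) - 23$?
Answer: $- \frac{1173}{2} \approx -586.5$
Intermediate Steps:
$x = 16$ ($x = \left(-4 + 6\right) \left(5 + 3\right) = 2 \cdot 8 = 16$)
$\left(15 - \frac{10 + 9}{-4 + x}\right) \left(-42\right) - 23 = \left(15 - \frac{10 + 9}{-4 + 16}\right) \left(-42\right) - 23 = \left(15 - \frac{19}{12}\right) \left(-42\right) - 23 = \frac{161}{12} \left(-42\right) - 23 = - \frac{1127}{2} - 23 = - \frac{1173}{2}$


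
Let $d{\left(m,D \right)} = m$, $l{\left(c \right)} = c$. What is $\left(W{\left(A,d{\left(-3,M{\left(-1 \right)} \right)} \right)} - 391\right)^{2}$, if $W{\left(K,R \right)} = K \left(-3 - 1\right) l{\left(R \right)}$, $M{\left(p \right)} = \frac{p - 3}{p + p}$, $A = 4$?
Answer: $117649$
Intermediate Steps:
$M{\left(p \right)} = \frac{-3 + p}{2 p}$
$W{\left(K,R \right)} = - 4 K R$ ($W{\left(K,R \right)} = K \left(-3 - 1\right) R = K \left(-4\right) R = - 4 K R$)
$\left(W{\left(A,d{\left(-3,M{\left(-1 \right)} \right)} \right)} - 391\right)^{2} = \left(\left(-4\right) 4 \left(-3\right) - 391\right)^{2} = \left(48 - 391\right)^{2} = \left(-343\right)^{2} = 117649$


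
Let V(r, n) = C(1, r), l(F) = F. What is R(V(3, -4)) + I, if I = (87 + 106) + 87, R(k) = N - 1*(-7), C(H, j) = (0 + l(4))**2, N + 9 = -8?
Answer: 270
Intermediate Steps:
N = -17 (N = -9 - 8 = -17)
C(H, j) = 16 (C(H, j) = (0 + 4)**2 = 4**2 = 16)
V(r, n) = 16
R(k) = -10 (R(k) = -17 - 1*(-7) = -17 + 7 = -10)
I = 280 (I = 193 + 87 = 280)
R(V(3, -4)) + I = -10 + 280 = 270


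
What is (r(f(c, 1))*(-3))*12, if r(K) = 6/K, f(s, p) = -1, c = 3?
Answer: 216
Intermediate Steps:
(r(f(c, 1))*(-3))*12 = ((6/(-1))*(-3))*12 = ((6*(-1))*(-3))*12 = -6*(-3)*12 = 18*12 = 216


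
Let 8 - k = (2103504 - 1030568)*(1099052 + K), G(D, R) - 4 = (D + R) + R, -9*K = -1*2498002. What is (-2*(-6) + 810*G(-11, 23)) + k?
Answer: -13293108099430/9 ≈ -1.4770e+12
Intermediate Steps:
K = 2498002/9 (K = -(-1)*2498002/9 = -⅑*(-2498002) = 2498002/9 ≈ 2.7756e+5)
G(D, R) = 4 + D + 2*R (G(D, R) = 4 + ((D + R) + R) = 4 + (D + 2*R) = 4 + D + 2*R)
k = -13293108383848/9 (k = 8 - (2103504 - 1030568)*(1099052 + 2498002/9) = 8 - 1072936*12389470/9 = 8 - 1*13293108383920/9 = 8 - 13293108383920/9 = -13293108383848/9 ≈ -1.4770e+12)
(-2*(-6) + 810*G(-11, 23)) + k = (-2*(-6) + 810*(4 - 11 + 2*23)) - 13293108383848/9 = (12 + 810*(4 - 11 + 46)) - 13293108383848/9 = (12 + 810*39) - 13293108383848/9 = (12 + 31590) - 13293108383848/9 = 31602 - 13293108383848/9 = -13293108099430/9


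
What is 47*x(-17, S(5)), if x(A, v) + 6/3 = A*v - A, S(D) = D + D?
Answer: -7285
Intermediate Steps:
S(D) = 2*D
x(A, v) = -2 - A + A*v (x(A, v) = -2 + (A*v - A) = -2 + (-A + A*v) = -2 - A + A*v)
47*x(-17, S(5)) = 47*(-2 - 1*(-17) - 34*5) = 47*(-2 + 17 - 17*10) = 47*(-2 + 17 - 170) = 47*(-155) = -7285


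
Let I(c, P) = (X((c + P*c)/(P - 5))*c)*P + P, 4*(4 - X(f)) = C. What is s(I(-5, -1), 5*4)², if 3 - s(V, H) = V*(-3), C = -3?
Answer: 81225/16 ≈ 5076.6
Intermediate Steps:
X(f) = 19/4 (X(f) = 4 - ¼*(-3) = 4 + ¾ = 19/4)
I(c, P) = P + 19*P*c/4 (I(c, P) = (19*c/4)*P + P = 19*P*c/4 + P = P + 19*P*c/4)
s(V, H) = 3 + 3*V (s(V, H) = 3 - V*(-3) = 3 - (-3)*V = 3 + 3*V)
s(I(-5, -1), 5*4)² = (3 + 3*((¼)*(-1)*(4 + 19*(-5))))² = (3 + 3*((¼)*(-1)*(4 - 95)))² = (3 + 3*((¼)*(-1)*(-91)))² = (3 + 3*(91/4))² = (3 + 273/4)² = (285/4)² = 81225/16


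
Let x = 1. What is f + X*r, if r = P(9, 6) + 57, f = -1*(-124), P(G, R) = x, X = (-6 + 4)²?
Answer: 356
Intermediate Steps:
X = 4 (X = (-2)² = 4)
P(G, R) = 1
f = 124
r = 58 (r = 1 + 57 = 58)
f + X*r = 124 + 4*58 = 124 + 232 = 356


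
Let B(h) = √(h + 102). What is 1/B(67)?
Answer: 1/13 ≈ 0.076923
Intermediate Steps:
B(h) = √(102 + h)
1/B(67) = 1/(√(102 + 67)) = 1/(√169) = 1/13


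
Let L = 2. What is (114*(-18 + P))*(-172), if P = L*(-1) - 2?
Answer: 431376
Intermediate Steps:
P = -4 (P = 2*(-1) - 2 = -2 - 2 = -4)
(114*(-18 + P))*(-172) = (114*(-18 - 4))*(-172) = (114*(-22))*(-172) = -2508*(-172) = 431376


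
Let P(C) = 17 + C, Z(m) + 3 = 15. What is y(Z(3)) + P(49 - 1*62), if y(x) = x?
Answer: 16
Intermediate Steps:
Z(m) = 12 (Z(m) = -3 + 15 = 12)
y(Z(3)) + P(49 - 1*62) = 12 + (17 + (49 - 1*62)) = 12 + (17 + (49 - 62)) = 12 + (17 - 13) = 12 + 4 = 16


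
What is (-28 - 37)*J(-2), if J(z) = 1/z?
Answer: 65/2 ≈ 32.500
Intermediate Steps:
(-28 - 37)*J(-2) = (-28 - 37)/(-2) = -65*(-½) = 65/2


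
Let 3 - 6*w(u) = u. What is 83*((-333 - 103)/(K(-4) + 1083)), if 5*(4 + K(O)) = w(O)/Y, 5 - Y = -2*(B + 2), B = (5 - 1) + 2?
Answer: -3256920/97111 ≈ -33.538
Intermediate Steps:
B = 6 (B = 4 + 2 = 6)
w(u) = ½ - u/6
Y = 21 (Y = 5 - (-2)*(6 + 2) = 5 - (-2)*8 = 5 - 1*(-16) = 5 + 16 = 21)
K(O) = -839/210 - O/630 (K(O) = -4 + ((½ - O/6)/21)/5 = -4 + ((½ - O/6)*(1/21))/5 = -4 + (1/42 - O/126)/5 = -4 + (1/210 - O/630) = -839/210 - O/630)
83*((-333 - 103)/(K(-4) + 1083)) = 83*((-333 - 103)/((-839/210 - 1/630*(-4)) + 1083)) = 83*(-436/((-839/210 + 2/315) + 1083)) = 83*(-436/(-359/90 + 1083)) = 83*(-436/97111/90) = 83*(-436*90/97111) = 83*(-39240/97111) = -3256920/97111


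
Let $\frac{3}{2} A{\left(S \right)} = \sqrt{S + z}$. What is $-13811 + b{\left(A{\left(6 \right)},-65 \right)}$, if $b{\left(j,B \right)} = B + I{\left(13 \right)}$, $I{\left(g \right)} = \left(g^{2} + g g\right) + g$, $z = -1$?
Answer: $-13525$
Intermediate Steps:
$I{\left(g \right)} = g + 2 g^{2}$ ($I{\left(g \right)} = \left(g^{2} + g^{2}\right) + g = 2 g^{2} + g = g + 2 g^{2}$)
$A{\left(S \right)} = \frac{2 \sqrt{-1 + S}}{3}$ ($A{\left(S \right)} = \frac{2 \sqrt{S - 1}}{3} = \frac{2 \sqrt{-1 + S}}{3}$)
$b{\left(j,B \right)} = 351 + B$ ($b{\left(j,B \right)} = B + 13 \left(1 + 2 \cdot 13\right) = B + 13 \left(1 + 26\right) = B + 13 \cdot 27 = B + 351 = 351 + B$)
$-13811 + b{\left(A{\left(6 \right)},-65 \right)} = -13811 + \left(351 - 65\right) = -13811 + 286 = -13525$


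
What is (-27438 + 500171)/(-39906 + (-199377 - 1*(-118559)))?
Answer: -472733/120724 ≈ -3.9158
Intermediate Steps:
(-27438 + 500171)/(-39906 + (-199377 - 1*(-118559))) = 472733/(-39906 + (-199377 + 118559)) = 472733/(-39906 - 80818) = 472733/(-120724) = 472733*(-1/120724) = -472733/120724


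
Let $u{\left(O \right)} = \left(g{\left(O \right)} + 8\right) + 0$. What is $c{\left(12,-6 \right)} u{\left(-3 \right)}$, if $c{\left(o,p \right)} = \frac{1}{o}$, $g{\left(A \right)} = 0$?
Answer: $\frac{2}{3} \approx 0.66667$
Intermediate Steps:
$u{\left(O \right)} = 8$ ($u{\left(O \right)} = \left(0 + 8\right) + 0 = 8 + 0 = 8$)
$c{\left(12,-6 \right)} u{\left(-3 \right)} = \frac{1}{12} \cdot 8 = \frac{2}{3}$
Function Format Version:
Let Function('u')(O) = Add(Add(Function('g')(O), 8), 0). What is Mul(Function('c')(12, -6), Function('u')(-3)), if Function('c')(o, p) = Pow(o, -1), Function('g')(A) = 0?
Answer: Rational(2, 3) ≈ 0.66667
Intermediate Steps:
Function('u')(O) = 8 (Function('u')(O) = Add(Add(0, 8), 0) = Add(8, 0) = 8)
Mul(Function('c')(12, -6), Function('u')(-3)) = Mul(Pow(12, -1), 8) = Mul(Rational(1, 12), 8) = Rational(2, 3)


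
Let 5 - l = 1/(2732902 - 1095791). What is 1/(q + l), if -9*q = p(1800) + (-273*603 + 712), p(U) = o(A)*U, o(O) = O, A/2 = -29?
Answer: 14733999/439322011063 ≈ 3.3538e-5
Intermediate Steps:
A = -58 (A = 2*(-29) = -58)
p(U) = -58*U
q = 268307/9 (q = -(-58*1800 + (-273*603 + 712))/9 = -(-104400 + (-164619 + 712))/9 = -(-104400 - 163907)/9 = -⅑*(-268307) = 268307/9 ≈ 29812.)
l = 8185554/1637111 (l = 5 - 1/(2732902 - 1095791) = 5 - 1/1637111 = 8185554/1637111 ≈ 5.0000)
1/(q + l) = 1/(268307/9 + 8185554/1637111) = 1/(439322011063/14733999) = 14733999/439322011063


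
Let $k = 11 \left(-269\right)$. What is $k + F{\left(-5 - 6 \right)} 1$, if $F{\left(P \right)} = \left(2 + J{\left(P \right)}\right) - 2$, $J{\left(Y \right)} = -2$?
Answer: $-2961$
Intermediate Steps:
$F{\left(P \right)} = -2$ ($F{\left(P \right)} = \left(2 - 2\right) - 2 = 0 - 2 = -2$)
$k = -2959$
$k + F{\left(-5 - 6 \right)} 1 = -2959 - 2 = -2961$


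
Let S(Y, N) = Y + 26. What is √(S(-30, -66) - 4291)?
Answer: I*√4295 ≈ 65.536*I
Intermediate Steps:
S(Y, N) = 26 + Y
√(S(-30, -66) - 4291) = √((26 - 30) - 4291) = √(-4 - 4291) = √(-4295) = I*√4295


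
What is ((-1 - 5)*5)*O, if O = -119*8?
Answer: 28560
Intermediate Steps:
O = -952
((-1 - 5)*5)*O = ((-1 - 5)*5)*(-952) = -6*5*(-952) = -30*(-952) = 28560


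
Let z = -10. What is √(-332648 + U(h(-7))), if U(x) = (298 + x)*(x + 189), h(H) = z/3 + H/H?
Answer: 2*I*√624278/3 ≈ 526.74*I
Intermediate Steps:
h(H) = -7/3 (h(H) = -10/3 + H/H = -10*⅓ + 1 = -10/3 + 1 = -7/3)
U(x) = (189 + x)*(298 + x) (U(x) = (298 + x)*(189 + x) = (189 + x)*(298 + x))
√(-332648 + U(h(-7))) = √(-332648 + (56322 + (-7/3)² + 487*(-7/3))) = √(-332648 + (56322 + 49/9 - 3409/3)) = √(-332648 + 496720/9) = √(-2497112/9) = 2*I*√624278/3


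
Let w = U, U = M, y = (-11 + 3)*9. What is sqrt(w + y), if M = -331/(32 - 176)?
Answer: I*sqrt(10037)/12 ≈ 8.3487*I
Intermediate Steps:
y = -72 (y = -8*9 = -72)
M = 331/144 (M = -331/(-144) = -331*(-1/144) = 331/144 ≈ 2.2986)
U = 331/144 ≈ 2.2986
w = 331/144 ≈ 2.2986
sqrt(w + y) = sqrt(331/144 - 72) = sqrt(-10037/144) = I*sqrt(10037)/12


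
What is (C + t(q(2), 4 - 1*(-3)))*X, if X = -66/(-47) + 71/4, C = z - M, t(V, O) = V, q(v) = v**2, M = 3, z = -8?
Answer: -25207/188 ≈ -134.08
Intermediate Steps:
C = -11 (C = -8 - 1*3 = -8 - 3 = -11)
X = 3601/188 (X = -66*(-1/47) + 71*(1/4) = 66/47 + 71/4 = 3601/188 ≈ 19.154)
(C + t(q(2), 4 - 1*(-3)))*X = (-11 + 2**2)*(3601/188) = (-11 + 4)*(3601/188) = -7*3601/188 = -25207/188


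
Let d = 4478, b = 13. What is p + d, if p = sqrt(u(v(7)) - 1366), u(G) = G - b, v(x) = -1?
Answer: 4478 + 2*I*sqrt(345) ≈ 4478.0 + 37.148*I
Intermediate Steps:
u(G) = -13 + G (u(G) = G - 1*13 = G - 13 = -13 + G)
p = 2*I*sqrt(345) (p = sqrt((-13 - 1) - 1366) = sqrt(-14 - 1366) = sqrt(-1380) = 2*I*sqrt(345) ≈ 37.148*I)
p + d = 2*I*sqrt(345) + 4478 = 4478 + 2*I*sqrt(345)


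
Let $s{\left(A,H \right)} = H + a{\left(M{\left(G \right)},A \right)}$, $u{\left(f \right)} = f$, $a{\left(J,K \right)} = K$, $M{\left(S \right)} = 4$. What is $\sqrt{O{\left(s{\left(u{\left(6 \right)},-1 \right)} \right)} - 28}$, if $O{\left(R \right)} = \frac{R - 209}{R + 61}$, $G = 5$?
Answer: $\frac{3 i \sqrt{418}}{11} \approx 5.5759 i$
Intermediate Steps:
$s{\left(A,H \right)} = A + H$ ($s{\left(A,H \right)} = H + A = A + H$)
$O{\left(R \right)} = \frac{-209 + R}{61 + R}$
$\sqrt{O{\left(s{\left(u{\left(6 \right)},-1 \right)} \right)} - 28} = \sqrt{\frac{-209 + \left(6 - 1\right)}{61 + \left(6 - 1\right)} - 28} = \sqrt{\frac{-209 + 5}{61 + 5} - 28} = \sqrt{\frac{1}{66} \left(-204\right) - 28} = \sqrt{- \frac{34}{11} - 28} = \sqrt{- \frac{342}{11}} = \frac{3 i \sqrt{418}}{11}$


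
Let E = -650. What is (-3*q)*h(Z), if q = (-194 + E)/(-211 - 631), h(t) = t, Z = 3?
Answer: -3798/421 ≈ -9.0214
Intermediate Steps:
q = 422/421 (q = (-194 - 650)/(-211 - 631) = -844/(-842) = -844*(-1/842) = 422/421 ≈ 1.0024)
(-3*q)*h(Z) = -3*422/421*3 = -1266/421*3 = -3798/421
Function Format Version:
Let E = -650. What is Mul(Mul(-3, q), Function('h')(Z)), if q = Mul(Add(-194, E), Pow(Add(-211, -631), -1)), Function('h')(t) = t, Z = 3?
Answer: Rational(-3798, 421) ≈ -9.0214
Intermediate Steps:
q = Rational(422, 421) (q = Mul(Add(-194, -650), Pow(Add(-211, -631), -1)) = Mul(-844, Pow(-842, -1)) = Mul(-844, Rational(-1, 842)) = Rational(422, 421) ≈ 1.0024)
Mul(Mul(-3, q), Function('h')(Z)) = Mul(Mul(-3, Rational(422, 421)), 3) = Mul(Rational(-1266, 421), 3) = Rational(-3798, 421)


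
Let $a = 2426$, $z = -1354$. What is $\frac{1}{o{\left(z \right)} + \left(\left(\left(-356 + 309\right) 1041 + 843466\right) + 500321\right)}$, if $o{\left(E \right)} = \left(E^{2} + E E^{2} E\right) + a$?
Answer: $\frac{1}{3361050686458} \approx 2.9753 \cdot 10^{-13}$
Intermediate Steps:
$o{\left(E \right)} = 2426 + E^{2} + E^{4}$ ($o{\left(E \right)} = \left(E^{2} + E E^{2} E\right) + 2426 = \left(E^{2} + E^{3} E\right) + 2426 = \left(E^{2} + E^{4}\right) + 2426 = 2426 + E^{2} + E^{4}$)
$\frac{1}{o{\left(z \right)} + \left(\left(\left(-356 + 309\right) 1041 + 843466\right) + 500321\right)} = \frac{1}{\left(2426 + \left(-1354\right)^{2} + \left(-1354\right)^{4}\right) + \left(\left(\left(-356 + 309\right) 1041 + 843466\right) + 500321\right)} = \frac{1}{\left(2426 + 1833316 + 3361047555856\right) + \left(\left(\left(-47\right) 1041 + 843466\right) + 500321\right)} = \frac{1}{3361049391598 + \left(\left(-48927 + 843466\right) + 500321\right)} = \frac{1}{3361049391598 + \left(794539 + 500321\right)} = \frac{1}{3361049391598 + 1294860} = \frac{1}{3361050686458}$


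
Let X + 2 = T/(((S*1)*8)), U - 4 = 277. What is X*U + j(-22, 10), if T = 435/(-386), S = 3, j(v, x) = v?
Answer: -1844137/3088 ≈ -597.19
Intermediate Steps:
U = 281 (U = 4 + 277 = 281)
T = -435/386 (T = 435*(-1/386) = -435/386 ≈ -1.1269)
X = -6321/3088 (X = -2 - 435/(386*((3*1)*8)) = -2 - 435/(386*(3*8)) = -2 - 435/386/24 = -2 - 435/386*1/24 = -2 - 145/3088 = -6321/3088 ≈ -2.0470)
X*U + j(-22, 10) = -6321/3088*281 - 22 = -1776201/3088 - 22 = -1844137/3088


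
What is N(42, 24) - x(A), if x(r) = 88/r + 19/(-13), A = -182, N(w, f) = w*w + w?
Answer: 164523/91 ≈ 1807.9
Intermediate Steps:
N(w, f) = w + w² (N(w, f) = w² + w = w + w²)
x(r) = -19/13 + 88/r (x(r) = 88/r + 19*(-1/13) = 88/r - 19/13 = -19/13 + 88/r)
N(42, 24) - x(A) = 42*(1 + 42) - (-19/13 + 88/(-182)) = 42*43 - (-19/13 + 88*(-1/182)) = 1806 - (-19/13 - 44/91) = 1806 - 1*(-177/91) = 1806 + 177/91 = 164523/91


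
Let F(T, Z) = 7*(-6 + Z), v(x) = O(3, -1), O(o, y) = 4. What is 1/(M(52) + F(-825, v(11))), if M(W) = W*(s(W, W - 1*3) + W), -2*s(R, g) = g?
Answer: 1/1416 ≈ 0.00070621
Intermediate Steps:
s(R, g) = -g/2
v(x) = 4
F(T, Z) = -42 + 7*Z
M(W) = W*(3/2 + W/2) (M(W) = W*(-(W - 1*3)/2 + W) = W*(-(W - 3)/2 + W) = W*(-(-3 + W)/2 + W) = W*((3/2 - W/2) + W) = W*(3/2 + W/2))
1/(M(52) + F(-825, v(11))) = 1/((½)*52*(3 + 52) + (-42 + 7*4)) = 1/((½)*52*55 + (-42 + 28)) = 1/(1430 - 14) = 1/1416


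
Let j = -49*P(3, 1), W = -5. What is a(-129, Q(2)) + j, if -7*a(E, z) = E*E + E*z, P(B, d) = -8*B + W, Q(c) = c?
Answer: -6436/7 ≈ -919.43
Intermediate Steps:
P(B, d) = -5 - 8*B (P(B, d) = -8*B - 5 = -5 - 8*B)
a(E, z) = -E²/7 - E*z/7 (a(E, z) = -(E*E + E*z)/7 = -(E² + E*z)/7 = -E²/7 - E*z/7)
j = 1421 (j = -49*(-5 - 8*3) = -49*(-5 - 24) = -49*(-29) = 1421)
a(-129, Q(2)) + j = -⅐*(-129)*(-129 + 2) + 1421 = -⅐*(-129)*(-127) + 1421 = -16383/7 + 1421 = -6436/7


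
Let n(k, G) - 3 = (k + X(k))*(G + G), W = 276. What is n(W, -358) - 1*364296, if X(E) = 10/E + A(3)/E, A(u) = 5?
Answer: -12924802/23 ≈ -5.6195e+5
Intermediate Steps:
X(E) = 15/E (X(E) = 10/E + 5/E = 15/E)
n(k, G) = 3 + 2*G*(k + 15/k) (n(k, G) = 3 + (k + 15/k)*(G + G) = 3 + (k + 15/k)*(2*G) = 3 + 2*G*(k + 15/k))
n(W, -358) - 1*364296 = (3 + 2*(-358)*276 + 30*(-358)/276) - 1*364296 = (3 - 197616 + 30*(-358)*(1/276)) - 364296 = (3 - 197616 - 895/23) - 364296 = -4545994/23 - 364296 = -12924802/23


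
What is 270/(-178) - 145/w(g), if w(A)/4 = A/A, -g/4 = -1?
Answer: -13445/356 ≈ -37.767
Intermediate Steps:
g = 4 (g = -4*(-1) = 4)
w(A) = 4 (w(A) = 4*(A/A) = 4*1 = 4)
270/(-178) - 145/w(g) = 270/(-178) - 145/4 = 270*(-1/178) - 145*¼ = -135/89 - 145/4 = -13445/356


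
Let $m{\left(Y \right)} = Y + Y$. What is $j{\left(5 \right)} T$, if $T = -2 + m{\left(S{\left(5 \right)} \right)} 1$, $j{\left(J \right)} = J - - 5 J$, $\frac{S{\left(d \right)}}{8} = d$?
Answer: $2340$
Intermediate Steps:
$S{\left(d \right)} = 8 d$
$j{\left(J \right)} = 6 J$ ($j{\left(J \right)} = J + 5 J = 6 J$)
$m{\left(Y \right)} = 2 Y$
$T = 78$ ($T = -2 + 2 \cdot 8 \cdot 5 \cdot 1 = -2 + 2 \cdot 40 \cdot 1 = -2 + 80 \cdot 1 = -2 + 80 = 78$)
$j{\left(5 \right)} T = 6 \cdot 5 \cdot 78 = 30 \cdot 78 = 2340$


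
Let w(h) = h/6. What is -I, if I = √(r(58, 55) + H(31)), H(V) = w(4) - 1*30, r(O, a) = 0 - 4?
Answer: -10*I*√3/3 ≈ -5.7735*I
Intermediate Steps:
w(h) = h/6 (w(h) = h*(⅙) = h/6)
r(O, a) = -4
H(V) = -88/3 (H(V) = (⅙)*4 - 1*30 = ⅔ - 30 = -88/3)
I = 10*I*√3/3 (I = √(-4 - 88/3) = √(-100/3) = 10*I*√3/3 ≈ 5.7735*I)
-I = -10*I*√3/3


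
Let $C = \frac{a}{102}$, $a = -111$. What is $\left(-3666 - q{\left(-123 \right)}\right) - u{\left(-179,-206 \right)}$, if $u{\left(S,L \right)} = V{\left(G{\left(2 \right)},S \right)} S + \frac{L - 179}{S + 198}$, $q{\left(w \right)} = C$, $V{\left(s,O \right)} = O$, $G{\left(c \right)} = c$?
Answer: $- \frac{23052929}{646} \approx -35686.0$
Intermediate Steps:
$C = - \frac{37}{34}$ ($C = - \frac{111}{102} = \left(-111\right) \frac{1}{102} = - \frac{37}{34} \approx -1.0882$)
$q{\left(w \right)} = - \frac{37}{34}$
$u{\left(S,L \right)} = S^{2} + \frac{-179 + L}{198 + S}$ ($u{\left(S,L \right)} = S S + \frac{L - 179}{S + 198} = S^{2} + \frac{-179 + L}{198 + S}$)
$\left(-3666 - q{\left(-123 \right)}\right) - u{\left(-179,-206 \right)} = \left(-3666 - - \frac{37}{34}\right) - \frac{-179 - 206 + \left(-179\right)^{3} + 198 \left(-179\right)^{2}}{198 - 179} = \left(-3666 + \frac{37}{34}\right) - \frac{-179 - 206 - 5735339 + 198 \cdot 32041}{19} = - \frac{124607}{34} - \frac{-179 - 206 - 5735339 + 6344118}{19} = - \frac{124607}{34} - \frac{1}{19} \cdot 608394 = - \frac{124607}{34} - \frac{608394}{19} = - \frac{23052929}{646}$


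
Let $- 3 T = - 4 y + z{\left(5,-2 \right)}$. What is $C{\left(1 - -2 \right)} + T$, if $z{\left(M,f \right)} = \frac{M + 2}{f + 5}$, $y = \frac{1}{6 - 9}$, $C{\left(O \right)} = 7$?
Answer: $\frac{52}{9} \approx 5.7778$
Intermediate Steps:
$y = - \frac{1}{3}$ ($y = \frac{1}{-3} = - \frac{1}{3} \approx -0.33333$)
$z{\left(M,f \right)} = \frac{2 + M}{5 + f}$
$T = - \frac{11}{9}$ ($T = - \frac{\left(-4\right) \left(- \frac{1}{3}\right) + \frac{2 + 5}{5 - 2}}{3} = - \frac{\frac{4}{3} + \frac{1}{3} \cdot 7}{3} = - \frac{\frac{4}{3} + \frac{7}{3}}{3} = \left(- \frac{1}{3}\right) \frac{11}{3} = - \frac{11}{9} \approx -1.2222$)
$C{\left(1 - -2 \right)} + T = 7 - \frac{11}{9} = \frac{52}{9}$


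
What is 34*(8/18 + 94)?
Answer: 28900/9 ≈ 3211.1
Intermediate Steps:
34*(8/18 + 94) = 34*(8*(1/18) + 94) = 34*(4/9 + 94) = 34*(850/9) = 28900/9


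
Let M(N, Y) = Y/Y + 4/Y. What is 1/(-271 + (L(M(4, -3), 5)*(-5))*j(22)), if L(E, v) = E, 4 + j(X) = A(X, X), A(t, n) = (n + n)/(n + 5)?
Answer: -81/22271 ≈ -0.0036370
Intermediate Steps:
A(t, n) = 2*n/(5 + n) (A(t, n) = (2*n)/(5 + n) = 2*n/(5 + n))
M(N, Y) = 1 + 4/Y
j(X) = -4 + 2*X/(5 + X)
1/(-271 + (L(M(4, -3), 5)*(-5))*j(22)) = 1/(-271 + (((4 - 3)/(-3))*(-5))*(2*(-10 - 1*22)/(5 + 22))) = 1/(-271 + (-1/3*1*(-5))*(2*(-10 - 22)/27)) = 1/(-271 + (-1/3*(-5))*(2*(1/27)*(-32))) = 1/(-271 + (5/3)*(-64/27)) = 1/(-271 - 320/81) = 1/(-22271/81) = -81/22271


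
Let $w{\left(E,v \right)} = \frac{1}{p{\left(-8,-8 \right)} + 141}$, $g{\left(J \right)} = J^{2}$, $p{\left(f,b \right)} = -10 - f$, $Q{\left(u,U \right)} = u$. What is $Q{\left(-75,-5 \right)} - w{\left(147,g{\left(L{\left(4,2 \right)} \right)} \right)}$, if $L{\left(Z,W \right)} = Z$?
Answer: $- \frac{10426}{139} \approx -75.007$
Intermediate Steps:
$w{\left(E,v \right)} = \frac{1}{139}$ ($w{\left(E,v \right)} = \frac{1}{\left(-10 - -8\right) + 141} = \frac{1}{\left(-10 + 8\right) + 141} = \frac{1}{-2 + 141} = \frac{1}{139}$)
$Q{\left(-75,-5 \right)} - w{\left(147,g{\left(L{\left(4,2 \right)} \right)} \right)} = -75 - \frac{1}{139} = - \frac{10426}{139}$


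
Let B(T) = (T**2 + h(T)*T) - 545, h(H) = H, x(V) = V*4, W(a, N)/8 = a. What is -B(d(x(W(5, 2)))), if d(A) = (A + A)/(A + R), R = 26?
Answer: 4662505/8649 ≈ 539.08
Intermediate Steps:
W(a, N) = 8*a
x(V) = 4*V
d(A) = 2*A/(26 + A) (d(A) = (A + A)/(A + 26) = (2*A)/(26 + A) = 2*A/(26 + A))
B(T) = -545 + 2*T**2 (B(T) = (T**2 + T*T) - 545 = (T**2 + T**2) - 545 = 2*T**2 - 545 = -545 + 2*T**2)
-B(d(x(W(5, 2)))) = -(-545 + 2*(2*(4*(8*5))/(26 + 4*(8*5)))**2) = -(-545 + 2*(2*(4*40)/(26 + 4*40))**2) = -(-545 + 2*(2*160/(26 + 160))**2) = -(-545 + 2*(2*160/186)**2) = -(-545 + 2*(2*160*(1/186))**2) = -(-545 + 2*(160/93)**2) = -(-545 + 2*(25600/8649)) = -(-545 + 51200/8649) = -1*(-4662505/8649) = 4662505/8649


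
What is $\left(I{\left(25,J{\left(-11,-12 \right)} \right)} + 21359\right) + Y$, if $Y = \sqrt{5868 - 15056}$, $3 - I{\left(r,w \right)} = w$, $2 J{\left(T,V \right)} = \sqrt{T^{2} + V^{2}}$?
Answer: $21362 - \frac{\sqrt{265}}{2} + 2 i \sqrt{2297} \approx 21354.0 + 95.854 i$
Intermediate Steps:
$J{\left(T,V \right)} = \frac{\sqrt{T^{2} + V^{2}}}{2}$
$I{\left(r,w \right)} = 3 - w$
$Y = 2 i \sqrt{2297}$ ($Y = \sqrt{-9188} = 2 i \sqrt{2297} \approx 95.854 i$)
$\left(I{\left(25,J{\left(-11,-12 \right)} \right)} + 21359\right) + Y = \left(\left(3 - \frac{\sqrt{\left(-11\right)^{2} + \left(-12\right)^{2}}}{2}\right) + 21359\right) + 2 i \sqrt{2297} = \left(\left(3 - \frac{\sqrt{121 + 144}}{2}\right) + 21359\right) + 2 i \sqrt{2297} = \left(\left(3 - \frac{\sqrt{265}}{2}\right) + 21359\right) + 2 i \sqrt{2297} = \left(21362 - \frac{\sqrt{265}}{2}\right) + 2 i \sqrt{2297} = 21362 - \frac{\sqrt{265}}{2} + 2 i \sqrt{2297}$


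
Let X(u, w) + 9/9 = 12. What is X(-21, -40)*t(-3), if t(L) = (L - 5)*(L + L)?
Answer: 528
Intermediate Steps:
t(L) = 2*L*(-5 + L) (t(L) = (-5 + L)*(2*L) = 2*L*(-5 + L))
X(u, w) = 11 (X(u, w) = -1 + 12 = 11)
X(-21, -40)*t(-3) = 11*(2*(-3)*(-5 - 3)) = 11*(2*(-3)*(-8)) = 11*48 = 528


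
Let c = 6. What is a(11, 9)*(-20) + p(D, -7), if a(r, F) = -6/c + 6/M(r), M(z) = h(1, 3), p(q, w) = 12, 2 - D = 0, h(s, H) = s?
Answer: -88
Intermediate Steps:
D = 2 (D = 2 - 1*0 = 2 + 0 = 2)
M(z) = 1
a(r, F) = 5 (a(r, F) = -6/6 + 6/1 = -6*⅙ + 6*1 = -1 + 6 = 5)
a(11, 9)*(-20) + p(D, -7) = 5*(-20) + 12 = -100 + 12 = -88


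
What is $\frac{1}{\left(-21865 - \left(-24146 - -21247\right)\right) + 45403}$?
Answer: $\frac{1}{26437} \approx 3.7826 \cdot 10^{-5}$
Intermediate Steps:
$\frac{1}{\left(-21865 - \left(-24146 - -21247\right)\right) + 45403} = \frac{1}{\left(-21865 - \left(-24146 + 21247\right)\right) + 45403} = \frac{1}{\left(-21865 - -2899\right) + 45403} = \frac{1}{\left(-21865 + 2899\right) + 45403} = \frac{1}{-18966 + 45403} = \frac{1}{26437}$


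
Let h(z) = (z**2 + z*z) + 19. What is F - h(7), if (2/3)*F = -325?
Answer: -1209/2 ≈ -604.50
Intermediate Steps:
h(z) = 19 + 2*z**2 (h(z) = (z**2 + z**2) + 19 = 2*z**2 + 19 = 19 + 2*z**2)
F = -975/2 (F = (3/2)*(-325) = -975/2 ≈ -487.50)
F - h(7) = -975/2 - (19 + 2*7**2) = -975/2 - (19 + 2*49) = -975/2 - (19 + 98) = -975/2 - 1*117 = -975/2 - 117 = -1209/2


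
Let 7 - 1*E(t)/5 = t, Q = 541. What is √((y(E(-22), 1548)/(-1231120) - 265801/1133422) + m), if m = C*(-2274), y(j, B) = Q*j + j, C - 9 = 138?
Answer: 9*I*√5022121677959426543742118/34884462316 ≈ 578.17*I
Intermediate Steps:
C = 147 (C = 9 + 138 = 147)
E(t) = 35 - 5*t
y(j, B) = 542*j (y(j, B) = 541*j + j = 542*j)
m = -334278 (m = 147*(-2274) = -334278)
√((y(E(-22), 1548)/(-1231120) - 265801/1133422) + m) = √(((542*(35 - 5*(-22)))/(-1231120) - 265801/1133422) - 334278) = √(((542*(35 + 110))*(-1/1231120) - 265801*1/1133422) - 334278) = √(((542*145)*(-1/1231120) - 265801/1133422) - 334278) = √((78590*(-1/1231120) - 265801/1133422) - 334278) = √((-7859/123112 - 265801/1133422) - 334278) = √(-20815428105/69768924632 - 334278) = √(-23322237403563801/69768924632) = 9*I*√5022121677959426543742118/34884462316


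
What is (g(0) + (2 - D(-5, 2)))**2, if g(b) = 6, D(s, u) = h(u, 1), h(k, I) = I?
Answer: 49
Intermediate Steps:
D(s, u) = 1
(g(0) + (2 - D(-5, 2)))**2 = (6 + (2 - 1*1))**2 = (6 + (2 - 1))**2 = (6 + 1)**2 = 7**2 = 49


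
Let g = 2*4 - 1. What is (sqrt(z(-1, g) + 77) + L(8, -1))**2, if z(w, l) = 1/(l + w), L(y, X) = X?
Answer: (6 - sqrt(2778))**2/36 ≈ 60.598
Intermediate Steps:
g = 7 (g = 8 - 1 = 7)
(sqrt(z(-1, g) + 77) + L(8, -1))**2 = (sqrt(1/(7 - 1) + 77) - 1)**2 = (sqrt(1/6 + 77) - 1)**2 = (sqrt(463/6) - 1)**2 = (sqrt(2778)/6 - 1)**2 = (-1 + sqrt(2778)/6)**2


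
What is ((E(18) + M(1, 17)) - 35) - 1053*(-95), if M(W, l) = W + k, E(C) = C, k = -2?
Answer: 100017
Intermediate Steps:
M(W, l) = -2 + W (M(W, l) = W - 2 = -2 + W)
((E(18) + M(1, 17)) - 35) - 1053*(-95) = ((18 + (-2 + 1)) - 35) - 1053*(-95) = ((18 - 1) - 35) + 100035 = (17 - 35) + 100035 = -18 + 100035 = 100017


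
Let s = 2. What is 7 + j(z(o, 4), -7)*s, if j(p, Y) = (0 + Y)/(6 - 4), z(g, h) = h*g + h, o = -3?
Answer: 0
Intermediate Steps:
z(g, h) = h + g*h (z(g, h) = g*h + h = h + g*h)
j(p, Y) = Y/2
7 + j(z(o, 4), -7)*s = 7 + ((1/2)*(-7))*2 = 7 - 7/2*2 = 7 - 7 = 0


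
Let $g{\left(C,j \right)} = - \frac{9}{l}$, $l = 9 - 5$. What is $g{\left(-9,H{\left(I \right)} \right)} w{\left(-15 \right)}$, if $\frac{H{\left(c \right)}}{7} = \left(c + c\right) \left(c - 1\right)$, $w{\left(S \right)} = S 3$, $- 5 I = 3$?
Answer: $\frac{405}{4} \approx 101.25$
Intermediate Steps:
$I = - \frac{3}{5}$ ($I = \left(- \frac{1}{5}\right) 3 = - \frac{3}{5} \approx -0.6$)
$w{\left(S \right)} = 3 S$
$H{\left(c \right)} = 14 c \left(-1 + c\right)$ ($H{\left(c \right)} = 7 \left(c + c\right) \left(c - 1\right) = 7 \cdot 2 c \left(-1 + c\right) = 14 c \left(-1 + c\right)$)
$l = 4$
$g{\left(C,j \right)} = - \frac{9}{4}$
$g{\left(-9,H{\left(I \right)} \right)} w{\left(-15 \right)} = - \frac{9 \cdot 3 \left(-15\right)}{4} = \left(- \frac{9}{4}\right) \left(-45\right) = \frac{405}{4}$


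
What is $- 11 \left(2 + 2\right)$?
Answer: $-44$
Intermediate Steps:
$- 11 \left(2 + 2\right) = \left(-11\right) 4 = -44$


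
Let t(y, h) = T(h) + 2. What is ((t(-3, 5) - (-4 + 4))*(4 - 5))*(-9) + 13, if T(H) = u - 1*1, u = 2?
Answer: 40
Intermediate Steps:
T(H) = 1 (T(H) = 2 - 1*1 = 2 - 1 = 1)
t(y, h) = 3 (t(y, h) = 1 + 2 = 3)
((t(-3, 5) - (-4 + 4))*(4 - 5))*(-9) + 13 = ((3 - (-4 + 4))*(4 - 5))*(-9) + 13 = ((3 - 1*0)*(-1))*(-9) + 13 = ((3 + 0)*(-1))*(-9) + 13 = (3*(-1))*(-9) + 13 = -3*(-9) + 13 = 27 + 13 = 40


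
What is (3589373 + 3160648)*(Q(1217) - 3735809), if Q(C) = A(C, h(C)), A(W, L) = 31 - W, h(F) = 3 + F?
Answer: -25224794726895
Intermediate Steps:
Q(C) = 31 - C
(3589373 + 3160648)*(Q(1217) - 3735809) = (3589373 + 3160648)*((31 - 1*1217) - 3735809) = 6750021*((31 - 1217) - 3735809) = 6750021*(-1186 - 3735809) = 6750021*(-3736995) = -25224794726895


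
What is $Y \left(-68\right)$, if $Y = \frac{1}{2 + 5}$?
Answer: $- \frac{68}{7} \approx -9.7143$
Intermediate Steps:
$Y = \frac{1}{7} \approx 0.14286$
$Y \left(-68\right) = \frac{1}{7} \left(-68\right) = - \frac{68}{7}$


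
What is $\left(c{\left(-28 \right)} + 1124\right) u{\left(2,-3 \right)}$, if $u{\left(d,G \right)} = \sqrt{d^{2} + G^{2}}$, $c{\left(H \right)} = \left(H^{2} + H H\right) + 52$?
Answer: $2744 \sqrt{13} \approx 9893.6$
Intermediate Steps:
$c{\left(H \right)} = 52 + 2 H^{2}$ ($c{\left(H \right)} = \left(H^{2} + H^{2}\right) + 52 = 2 H^{2} + 52 = 52 + 2 H^{2}$)
$u{\left(d,G \right)} = \sqrt{G^{2} + d^{2}}$
$\left(c{\left(-28 \right)} + 1124\right) u{\left(2,-3 \right)} = \left(\left(52 + 2 \left(-28\right)^{2}\right) + 1124\right) \sqrt{\left(-3\right)^{2} + 2^{2}} = \left(\left(52 + 2 \cdot 784\right) + 1124\right) \sqrt{9 + 4} = \left(\left(52 + 1568\right) + 1124\right) \sqrt{13} = \left(1620 + 1124\right) \sqrt{13} = 2744 \sqrt{13}$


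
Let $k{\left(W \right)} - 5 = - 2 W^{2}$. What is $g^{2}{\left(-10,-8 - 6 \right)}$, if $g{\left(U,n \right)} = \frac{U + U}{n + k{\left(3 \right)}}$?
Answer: $\frac{400}{729} \approx 0.5487$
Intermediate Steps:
$k{\left(W \right)} = 5 - 2 W^{2}$
$g{\left(U,n \right)} = \frac{2 U}{-13 + n}$ ($g{\left(U,n \right)} = \frac{U + U}{n + \left(5 - 2 \cdot 3^{2}\right)} = \frac{2 U}{n + \left(5 - 18\right)} = \frac{2 U}{n - 13} = \frac{2 U}{-13 + n}$)
$g^{2}{\left(-10,-8 - 6 \right)} = \left(2 \left(-10\right) \frac{1}{-13 - 14}\right)^{2} = \left(2 \left(-10\right) \frac{1}{-27}\right)^{2} = \left(2 \left(-10\right) \left(- \frac{1}{27}\right)\right)^{2} = \left(\frac{20}{27}\right)^{2} = \frac{400}{729}$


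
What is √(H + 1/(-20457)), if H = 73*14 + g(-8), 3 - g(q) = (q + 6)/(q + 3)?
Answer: √1191065706190/34095 ≈ 32.009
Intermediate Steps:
g(q) = 3 - (6 + q)/(3 + q) (g(q) = 3 - (q + 6)/(q + 3) = 3 - (6 + q)/(3 + q))
H = 5123/5 (H = 73*14 + (3 + 2*(-8))/(3 - 8) = 1022 + (3 - 16)/(-5) = 1022 - ⅕*(-13) = 1022 + 13/5 = 5123/5 ≈ 1024.6)
√(H + 1/(-20457)) = √(5123/5 + 1/(-20457)) = √(5123/5 - 1/20457) = √(104801206/102285) = √1191065706190/34095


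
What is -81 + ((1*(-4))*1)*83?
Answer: -413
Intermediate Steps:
-81 + ((1*(-4))*1)*83 = -81 - 4*1*83 = -81 - 4*83 = -81 - 332 = -413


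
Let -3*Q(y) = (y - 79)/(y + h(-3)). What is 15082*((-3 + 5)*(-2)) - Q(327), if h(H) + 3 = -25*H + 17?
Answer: -9411137/156 ≈ -60328.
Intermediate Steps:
h(H) = 14 - 25*H (h(H) = -3 + (-25*H + 17) = -3 + (17 - 25*H) = 14 - 25*H)
Q(y) = -(-79 + y)/(3*(89 + y)) (Q(y) = -(y - 79)/(3*(y + (14 - 25*(-3)))) = -(-79 + y)/(3*(y + (14 + 75))) = -(-79 + y)/(3*(y + 89)) = -(-79 + y)/(3*(89 + y)))
15082*((-3 + 5)*(-2)) - Q(327) = 15082*((-3 + 5)*(-2)) - (79 - 1*327)/(3*(89 + 327)) = 15082*(2*(-2)) - (79 - 327)/(3*416) = 15082*(-4) - (-248)/(3*416) = -60328 - 1*(-31/156) = -60328 + 31/156 = -9411137/156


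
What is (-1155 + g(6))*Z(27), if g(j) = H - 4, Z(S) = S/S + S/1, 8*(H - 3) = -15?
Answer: -64841/2 ≈ -32421.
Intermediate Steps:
H = 9/8 (H = 3 + (1/8)*(-15) = 3 - 15/8 = 9/8 ≈ 1.1250)
Z(S) = 1 + S (Z(S) = 1 + S*1 = 1 + S)
g(j) = -23/8 (g(j) = 9/8 - 4 = -23/8)
(-1155 + g(6))*Z(27) = (-1155 - 23/8)*(1 + 27) = -9263/8*28 = -64841/2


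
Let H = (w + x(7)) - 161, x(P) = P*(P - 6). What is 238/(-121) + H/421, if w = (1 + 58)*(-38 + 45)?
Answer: -68859/50941 ≈ -1.3517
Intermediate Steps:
x(P) = P*(-6 + P)
w = 413 (w = 59*7 = 413)
H = 259 (H = (413 + 7*(-6 + 7)) - 161 = (413 + 7*1) - 161 = (413 + 7) - 161 = 420 - 161 = 259)
238/(-121) + H/421 = 238/(-121) + 259/421 = 238*(-1/121) + 259*(1/421) = -238/121 + 259/421 = -68859/50941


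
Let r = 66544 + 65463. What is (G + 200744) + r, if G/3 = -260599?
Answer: -449046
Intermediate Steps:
r = 132007
G = -781797 (G = 3*(-260599) = -781797)
(G + 200744) + r = (-781797 + 200744) + 132007 = -581053 + 132007 = -449046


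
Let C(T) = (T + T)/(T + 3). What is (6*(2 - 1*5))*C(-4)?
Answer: -144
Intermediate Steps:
C(T) = 2*T/(3 + T) (C(T) = (2*T)/(3 + T) = 2*T/(3 + T))
(6*(2 - 1*5))*C(-4) = (6*(2 - 1*5))*(2*(-4)/(3 - 4)) = (6*(2 - 5))*(2*(-4)/(-1)) = (6*(-3))*(2*(-4)*(-1)) = -18*8 = -144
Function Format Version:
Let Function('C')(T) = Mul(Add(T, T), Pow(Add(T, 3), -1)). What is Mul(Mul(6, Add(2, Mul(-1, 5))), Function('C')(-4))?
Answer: -144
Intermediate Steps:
Function('C')(T) = Mul(2, T, Pow(Add(3, T), -1)) (Function('C')(T) = Mul(Mul(2, T), Pow(Add(3, T), -1)) = Mul(2, T, Pow(Add(3, T), -1)))
Mul(Mul(6, Add(2, Mul(-1, 5))), Function('C')(-4)) = Mul(Mul(6, Add(2, Mul(-1, 5))), Mul(2, -4, Pow(Add(3, -4), -1))) = Mul(Mul(6, Add(2, -5)), Mul(2, -4, Pow(-1, -1))) = Mul(Mul(6, -3), Mul(2, -4, -1)) = Mul(-18, 8) = -144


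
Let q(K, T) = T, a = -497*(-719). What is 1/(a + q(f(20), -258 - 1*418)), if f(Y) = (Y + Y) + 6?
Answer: 1/356667 ≈ 2.8037e-6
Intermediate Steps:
f(Y) = 6 + 2*Y (f(Y) = 2*Y + 6 = 6 + 2*Y)
a = 357343
1/(a + q(f(20), -258 - 1*418)) = 1/(357343 + (-258 - 1*418)) = 1/(357343 + (-258 - 418)) = 1/(357343 - 676) = 1/356667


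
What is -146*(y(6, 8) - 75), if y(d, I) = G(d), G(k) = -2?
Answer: 11242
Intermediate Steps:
y(d, I) = -2
-146*(y(6, 8) - 75) = -146*(-2 - 75) = -146*(-77) = 11242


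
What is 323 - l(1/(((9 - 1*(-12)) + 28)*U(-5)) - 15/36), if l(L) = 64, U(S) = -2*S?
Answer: 259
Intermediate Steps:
323 - l(1/(((9 - 1*(-12)) + 28)*U(-5)) - 15/36) = 323 - 1*64 = 323 - 64 = 259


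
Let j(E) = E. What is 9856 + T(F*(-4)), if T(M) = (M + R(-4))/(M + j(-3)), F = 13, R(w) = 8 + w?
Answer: 542128/55 ≈ 9856.9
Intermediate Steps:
T(M) = (4 + M)/(-3 + M) (T(M) = (M + (8 - 4))/(M - 3) = (M + 4)/(-3 + M) = (4 + M)/(-3 + M))
9856 + T(F*(-4)) = 9856 + (4 + 13*(-4))/(-3 + 13*(-4)) = 9856 + (4 - 52)/(-3 - 52) = 9856 - 48/(-55) = 9856 - 1/55*(-48) = 9856 + 48/55 = 542128/55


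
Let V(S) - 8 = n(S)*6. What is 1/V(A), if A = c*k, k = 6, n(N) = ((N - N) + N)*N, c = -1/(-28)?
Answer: 98/811 ≈ 0.12084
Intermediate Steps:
c = 1/28 (c = -1*(-1/28) = 1/28 ≈ 0.035714)
n(N) = N² (n(N) = (0 + N)*N = N*N = N²)
A = 3/14 (A = (1/28)*6 = 3/14 ≈ 0.21429)
V(S) = 8 + 6*S² (V(S) = 8 + S²*6 = 8 + 6*S²)
1/V(A) = 1/(8 + 6*(3/14)²) = 1/(8 + 6*(9/196)) = 1/(8 + 27/98) = 1/(811/98) = 98/811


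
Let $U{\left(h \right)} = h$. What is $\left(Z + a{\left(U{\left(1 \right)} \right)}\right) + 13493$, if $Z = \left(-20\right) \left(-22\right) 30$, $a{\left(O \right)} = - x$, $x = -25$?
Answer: $26718$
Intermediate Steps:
$a{\left(O \right)} = 25$ ($a{\left(O \right)} = \left(-1\right) \left(-25\right) = 25$)
$Z = 13200$ ($Z = 440 \cdot 30 = 13200$)
$\left(Z + a{\left(U{\left(1 \right)} \right)}\right) + 13493 = \left(13200 + 25\right) + 13493 = 13225 + 13493 = 26718$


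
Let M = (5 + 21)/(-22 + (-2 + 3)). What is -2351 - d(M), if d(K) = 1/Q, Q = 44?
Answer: -103445/44 ≈ -2351.0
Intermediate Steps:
M = -26/21 (M = 26/(-22 + 1) = 26/(-21) = 26*(-1/21) = -26/21 ≈ -1.2381)
d(K) = 1/44
-2351 - d(M) = -2351 - 1*1/44 = -2351 - 1/44 = -103445/44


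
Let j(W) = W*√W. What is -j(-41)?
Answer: 41*I*√41 ≈ 262.53*I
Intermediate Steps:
j(W) = W^(3/2)
-j(-41) = -(-41)^(3/2) = -(-41)*I*√41 = 41*I*√41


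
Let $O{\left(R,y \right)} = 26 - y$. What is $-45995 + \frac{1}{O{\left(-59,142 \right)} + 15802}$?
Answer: $- \frac{721477569}{15686} \approx -45995.0$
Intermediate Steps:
$-45995 + \frac{1}{O{\left(-59,142 \right)} + 15802} = -45995 + \frac{1}{\left(26 - 142\right) + 15802} = -45995 + \frac{1}{-116 + 15802} = -45995 + \frac{1}{15686} = - \frac{721477569}{15686}$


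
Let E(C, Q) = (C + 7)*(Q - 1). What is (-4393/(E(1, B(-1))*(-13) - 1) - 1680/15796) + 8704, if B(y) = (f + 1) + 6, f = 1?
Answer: 25074299761/2878821 ≈ 8709.9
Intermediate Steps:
B(y) = 8 (B(y) = (1 + 1) + 6 = 2 + 6 = 8)
E(C, Q) = (-1 + Q)*(7 + C) (E(C, Q) = (7 + C)*(-1 + Q) = (-1 + Q)*(7 + C))
(-4393/(E(1, B(-1))*(-13) - 1) - 1680/15796) + 8704 = (-4393/((-7 - 1*1 + 7*8 + 1*8)*(-13) - 1) - 1680/15796) + 8704 = (-4393/((-7 - 1 + 56 + 8)*(-13) - 1) - 1680*1/15796) + 8704 = (-4393/(56*(-13) - 1) - 420/3949) + 8704 = (-4393/(-728 - 1) - 420/3949) + 8704 = (-4393/(-729) - 420/3949) + 8704 = (-4393*(-1/729) - 420/3949) + 8704 = (4393/729 - 420/3949) + 8704 = 17041777/2878821 + 8704 = 25074299761/2878821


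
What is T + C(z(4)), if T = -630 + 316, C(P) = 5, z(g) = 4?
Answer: -309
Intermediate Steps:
T = -314
T + C(z(4)) = -314 + 5 = -309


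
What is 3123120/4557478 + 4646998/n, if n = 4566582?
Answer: 8860143681721/5203024250049 ≈ 1.7029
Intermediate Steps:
3123120/4557478 + 4646998/n = 3123120/4557478 + 4646998/4566582 = 3123120*(1/4557478) + 4646998*(1/4566582) = 1561560/2278739 + 2323499/2283291 = 8860143681721/5203024250049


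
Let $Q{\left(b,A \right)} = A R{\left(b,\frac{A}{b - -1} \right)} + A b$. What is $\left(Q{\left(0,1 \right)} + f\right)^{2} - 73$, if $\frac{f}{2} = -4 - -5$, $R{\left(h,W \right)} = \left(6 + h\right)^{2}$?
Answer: $1371$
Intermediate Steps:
$f = 2$ ($f = 2 \left(-4 - -5\right) = 2 \left(-4 + 5\right) = 2 \cdot 1 = 2$)
$Q{\left(b,A \right)} = A b + A \left(6 + b\right)^{2}$ ($Q{\left(b,A \right)} = A \left(6 + b\right)^{2} + A b = A b + A \left(6 + b\right)^{2}$)
$\left(Q{\left(0,1 \right)} + f\right)^{2} - 73 = \left(1 \left(0 + \left(6 + 0\right)^{2}\right) + 2\right)^{2} - 73 = \left(1 \left(0 + 6^{2}\right) + 2\right)^{2} - 73 = \left(1 \left(0 + 36\right) + 2\right)^{2} - 73 = \left(1 \cdot 36 + 2\right)^{2} - 73 = \left(36 + 2\right)^{2} - 73 = 38^{2} - 73 = 1444 - 73 = 1371$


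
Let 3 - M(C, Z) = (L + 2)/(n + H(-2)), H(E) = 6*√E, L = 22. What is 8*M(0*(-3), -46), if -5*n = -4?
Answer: 4968/227 + 3600*I*√2/227 ≈ 21.885 + 22.428*I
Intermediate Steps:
n = ⅘ (n = -⅕*(-4) = ⅘ ≈ 0.80000)
M(C, Z) = 3 - 24/(⅘ + 6*I*√2) (M(C, Z) = 3 - (22 + 2)/(⅘ + 6*√(-2)) = 3 - 24/(⅘ + 6*(I*√2)) = 3 - 24/(⅘ + 6*I*√2))
8*M(0*(-3), -46) = 8*(621/227 + 450*I*√2/227) = 4968/227 + 3600*I*√2/227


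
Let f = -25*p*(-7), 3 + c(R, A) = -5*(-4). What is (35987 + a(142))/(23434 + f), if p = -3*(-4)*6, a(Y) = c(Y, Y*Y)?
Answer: 18002/18017 ≈ 0.99917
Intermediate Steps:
c(R, A) = 17 (c(R, A) = -3 - 5*(-4) = -3 + 20 = 17)
a(Y) = 17
p = 72 (p = 12*6 = 72)
f = 12600 (f = -25*72*(-7) = -1800*(-7) = 12600)
(35987 + a(142))/(23434 + f) = (35987 + 17)/(23434 + 12600) = 36004/36034 = 36004*(1/36034) = 18002/18017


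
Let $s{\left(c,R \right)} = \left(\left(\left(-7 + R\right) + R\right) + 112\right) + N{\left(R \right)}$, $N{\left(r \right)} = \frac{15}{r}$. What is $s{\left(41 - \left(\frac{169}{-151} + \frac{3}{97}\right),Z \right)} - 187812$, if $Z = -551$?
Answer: $- \frac{104033774}{551} \approx -1.8881 \cdot 10^{5}$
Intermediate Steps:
$s{\left(c,R \right)} = 105 + 2 R + \frac{15}{R}$ ($s{\left(c,R \right)} = \left(\left(\left(-7 + R\right) + R\right) + 112\right) + \frac{15}{R} = \left(\left(-7 + 2 R\right) + 112\right) + \frac{15}{R} = \left(105 + 2 R\right) + \frac{15}{R} = 105 + 2 R + \frac{15}{R}$)
$s{\left(41 - \left(\frac{169}{-151} + \frac{3}{97}\right),Z \right)} - 187812 = \left(105 + 2 \left(-551\right) + \frac{15}{-551}\right) - 187812 = \left(105 - 1102 + 15 \left(- \frac{1}{551}\right)\right) - 187812 = \left(105 - 1102 - \frac{15}{551}\right) - 187812 = - \frac{549362}{551} - 187812 = - \frac{104033774}{551}$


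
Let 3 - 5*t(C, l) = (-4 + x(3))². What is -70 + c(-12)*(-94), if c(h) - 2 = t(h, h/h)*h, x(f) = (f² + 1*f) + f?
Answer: -134394/5 ≈ -26879.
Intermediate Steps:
x(f) = f² + 2*f (x(f) = (f² + f) + f = (f + f²) + f = f² + 2*f)
t(C, l) = -118/5 (t(C, l) = ⅗ - (-4 + 3*(2 + 3))²/5 = ⅗ - (-4 + 3*5)²/5 = ⅗ - (-4 + 15)²/5 = ⅗ - ⅕*11² = ⅗ - ⅕*121 = ⅗ - 121/5 = -118/5)
c(h) = 2 - 118*h/5
-70 + c(-12)*(-94) = -70 + (2 - 118/5*(-12))*(-94) = -70 + (2 + 1416/5)*(-94) = -70 + (1426/5)*(-94) = -70 - 134044/5 = -134394/5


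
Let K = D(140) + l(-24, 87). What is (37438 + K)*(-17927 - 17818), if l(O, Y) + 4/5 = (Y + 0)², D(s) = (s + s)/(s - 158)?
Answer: -4824571757/3 ≈ -1.6082e+9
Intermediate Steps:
D(s) = 2*s/(-158 + s) (D(s) = (2*s)/(-158 + s) = 2*s/(-158 + s))
l(O, Y) = -⅘ + Y² (l(O, Y) = -⅘ + (Y + 0)² = -⅘ + Y²)
K = 339869/45 (K = 2*140/(-158 + 140) + (-⅘ + 87²) = 2*140/(-18) + (-⅘ + 7569) = 2*140*(-1/18) + 37841/5 = -140/9 + 37841/5 = 339869/45 ≈ 7552.6)
(37438 + K)*(-17927 - 17818) = (37438 + 339869/45)*(-17927 - 17818) = (2024579/45)*(-35745) = -4824571757/3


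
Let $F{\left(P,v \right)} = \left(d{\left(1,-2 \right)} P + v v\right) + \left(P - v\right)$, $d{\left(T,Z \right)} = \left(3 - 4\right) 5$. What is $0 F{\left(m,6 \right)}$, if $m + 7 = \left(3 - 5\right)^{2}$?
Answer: $0$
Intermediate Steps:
$d{\left(T,Z \right)} = -5$ ($d{\left(T,Z \right)} = \left(-1\right) 5 = -5$)
$m = -3$ ($m = -7 + \left(3 - 5\right)^{2} = -7 + \left(-2\right)^{2} = -7 + 4 = -3$)
$F{\left(P,v \right)} = v^{2} - v - 4 P$ ($F{\left(P,v \right)} = \left(- 5 P + v v\right) + \left(P - v\right) = \left(- 5 P + v^{2}\right) + \left(P - v\right) = \left(v^{2} - 5 P\right) + \left(P - v\right) = v^{2} - v - 4 P$)
$0 F{\left(m,6 \right)} = 0 \left(6^{2} - 6 - -12\right) = 0 \left(36 - 6 + 12\right) = 0 \cdot 42 = 0$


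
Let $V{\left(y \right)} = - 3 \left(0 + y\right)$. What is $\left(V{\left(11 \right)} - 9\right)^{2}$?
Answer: $1764$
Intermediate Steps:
$V{\left(y \right)} = - 3 y$
$\left(V{\left(11 \right)} - 9\right)^{2} = \left(\left(-3\right) 11 - 9\right)^{2} = \left(-33 - 9\right)^{2} = \left(-42\right)^{2} = 1764$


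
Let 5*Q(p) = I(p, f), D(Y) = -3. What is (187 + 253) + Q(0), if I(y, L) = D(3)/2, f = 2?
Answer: 4397/10 ≈ 439.70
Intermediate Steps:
I(y, L) = -3/2
Q(p) = -3/10 (Q(p) = (⅕)*(-3/2) = -3/10)
(187 + 253) + Q(0) = (187 + 253) - 3/10 = 440 - 3/10 = 4397/10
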